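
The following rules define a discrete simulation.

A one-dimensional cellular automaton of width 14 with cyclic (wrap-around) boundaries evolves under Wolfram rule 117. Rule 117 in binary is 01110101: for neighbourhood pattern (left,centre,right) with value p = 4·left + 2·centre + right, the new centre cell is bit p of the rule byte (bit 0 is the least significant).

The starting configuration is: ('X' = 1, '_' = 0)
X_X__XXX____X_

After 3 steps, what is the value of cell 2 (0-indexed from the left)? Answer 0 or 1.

0) X_X__XXX____X_
1) XXXX___XXXX_XX
2) ___XXX____XX__
3) XX___XXXX__XXX

0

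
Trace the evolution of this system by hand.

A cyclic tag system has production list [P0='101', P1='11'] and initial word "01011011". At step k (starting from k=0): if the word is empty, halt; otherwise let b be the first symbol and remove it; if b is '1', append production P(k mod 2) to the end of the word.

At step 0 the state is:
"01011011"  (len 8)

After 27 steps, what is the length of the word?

31

k=0  "01011011"  (len 8)
k=1  "1011011"  (len 7)
k=2  "01101111"  (len 8)
k=3  "1101111"  (len 7)
k=4  "10111111"  (len 8)
k=5  "0111111101"  (len 10)
k=6  "111111101"  (len 9)
k=7  "11111101101"  (len 11)
k=8  "111110110111"  (len 12)
k=9  "11110110111101"  (len 14)
k=10  "111011011110111"  (len 15)
k=11  "11011011110111101"  (len 17)
k=12  "101101111011110111"  (len 18)
k=13  "01101111011110111101"  (len 20)
k=14  "1101111011110111101"  (len 19)
k=15  "101111011110111101101"  (len 21)
k=16  "0111101111011110110111"  (len 22)
k=17  "111101111011110110111"  (len 21)
k=18  "1110111101111011011111"  (len 22)
k=19  "110111101111011011111101"  (len 24)
k=20  "1011110111101101111110111"  (len 25)
k=21  "011110111101101111110111101"  (len 27)
k=22  "11110111101101111110111101"  (len 26)
k=23  "1110111101101111110111101101"  (len 28)
k=24  "11011110110111111011110110111"  (len 29)
k=25  "1011110110111111011110110111101"  (len 31)
k=26  "01111011011111101111011011110111"  (len 32)
k=27  "1111011011111101111011011110111"  (len 31)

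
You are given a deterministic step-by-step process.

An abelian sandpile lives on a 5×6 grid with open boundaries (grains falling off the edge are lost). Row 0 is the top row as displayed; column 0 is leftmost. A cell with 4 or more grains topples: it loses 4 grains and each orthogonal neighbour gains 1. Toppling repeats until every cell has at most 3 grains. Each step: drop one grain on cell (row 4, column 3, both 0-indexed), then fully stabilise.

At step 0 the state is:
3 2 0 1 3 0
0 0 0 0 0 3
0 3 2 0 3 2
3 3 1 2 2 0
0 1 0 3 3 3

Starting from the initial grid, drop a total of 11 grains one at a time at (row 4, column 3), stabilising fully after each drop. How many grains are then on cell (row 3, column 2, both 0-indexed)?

3

gen 0: 3 2 0 1 3 0
0 0 0 0 0 3
0 3 2 0 3 2
3 3 1 2 2 0
0 1 0 3 3 3
gen 1: 3 2 0 1 3 0
0 0 0 0 0 3
0 3 2 0 3 2
3 3 1 3 3 1
0 1 1 1 1 0
gen 2: 3 2 0 1 3 0
0 0 0 0 0 3
0 3 2 0 3 2
3 3 1 3 3 1
0 1 1 2 1 0
gen 3: 3 2 0 1 3 0
0 0 0 0 0 3
0 3 2 0 3 2
3 3 1 3 3 1
0 1 1 3 1 0
gen 4: 3 2 0 1 3 0
0 0 0 0 1 3
0 3 2 2 0 3
3 3 2 1 1 2
0 1 2 1 3 0
gen 5: 3 2 0 1 3 0
0 0 0 0 1 3
0 3 2 2 0 3
3 3 2 1 1 2
0 1 2 2 3 0
gen 6: 3 2 0 1 3 0
0 0 0 0 1 3
0 3 2 2 0 3
3 3 2 1 1 2
0 1 2 3 3 0
gen 7: 3 2 0 1 3 0
0 0 0 0 1 3
0 3 2 2 0 3
3 3 2 2 2 2
0 1 3 1 0 1
gen 8: 3 2 0 1 3 0
0 0 0 0 1 3
0 3 2 2 0 3
3 3 2 2 2 2
0 1 3 2 0 1
gen 9: 3 2 0 1 3 0
0 0 0 0 1 3
0 3 2 2 0 3
3 3 2 2 2 2
0 1 3 3 0 1
gen 10: 3 2 0 1 3 0
0 0 0 0 1 3
0 3 2 2 0 3
3 3 3 3 2 2
0 2 0 1 1 1
gen 11: 3 2 0 1 3 0
0 0 0 0 1 3
0 3 2 2 0 3
3 3 3 3 2 2
0 2 0 2 1 1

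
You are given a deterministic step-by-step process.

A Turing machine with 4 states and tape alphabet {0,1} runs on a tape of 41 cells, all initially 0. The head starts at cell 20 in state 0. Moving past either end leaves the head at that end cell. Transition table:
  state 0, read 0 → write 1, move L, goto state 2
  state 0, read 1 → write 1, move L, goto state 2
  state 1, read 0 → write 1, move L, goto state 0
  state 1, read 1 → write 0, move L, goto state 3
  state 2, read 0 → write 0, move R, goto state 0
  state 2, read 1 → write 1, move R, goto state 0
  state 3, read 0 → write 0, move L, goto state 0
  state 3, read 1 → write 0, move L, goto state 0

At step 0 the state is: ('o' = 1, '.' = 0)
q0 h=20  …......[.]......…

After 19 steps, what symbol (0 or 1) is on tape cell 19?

0

gen 0: q0 h=20  …......[.]......…
gen 1: q2 h=19  …......[.]o.....…
gen 2: q0 h=20  …......[o]......…
gen 3: q2 h=19  …......[.]o.....…
gen 4: q0 h=20  …......[o]......…
gen 5: q2 h=19  …......[.]o.....…
gen 6: q0 h=20  …......[o]......…
gen 7: q2 h=19  …......[.]o.....…
gen 8: q0 h=20  …......[o]......…
gen 9: q2 h=19  …......[.]o.....…
gen 10: q0 h=20  …......[o]......…
gen 11: q2 h=19  …......[.]o.....…
gen 12: q0 h=20  …......[o]......…
gen 13: q2 h=19  …......[.]o.....…
gen 14: q0 h=20  …......[o]......…
gen 15: q2 h=19  …......[.]o.....…
gen 16: q0 h=20  …......[o]......…
gen 17: q2 h=19  …......[.]o.....…
gen 18: q0 h=20  …......[o]......…
gen 19: q2 h=19  …......[.]o.....…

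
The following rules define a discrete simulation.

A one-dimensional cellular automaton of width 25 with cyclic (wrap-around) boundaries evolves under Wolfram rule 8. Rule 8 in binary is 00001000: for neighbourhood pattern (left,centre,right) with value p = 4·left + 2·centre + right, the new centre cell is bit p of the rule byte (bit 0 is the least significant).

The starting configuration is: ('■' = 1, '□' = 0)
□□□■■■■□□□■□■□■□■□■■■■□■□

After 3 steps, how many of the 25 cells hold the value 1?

0

step 0: □□□■■■■□□□■□■□■□■□■■■■□■□
step 1: □□□■□□□□□□□□□□□□□□■□□□□□□
step 2: □□□□□□□□□□□□□□□□□□□□□□□□□
step 3: □□□□□□□□□□□□□□□□□□□□□□□□□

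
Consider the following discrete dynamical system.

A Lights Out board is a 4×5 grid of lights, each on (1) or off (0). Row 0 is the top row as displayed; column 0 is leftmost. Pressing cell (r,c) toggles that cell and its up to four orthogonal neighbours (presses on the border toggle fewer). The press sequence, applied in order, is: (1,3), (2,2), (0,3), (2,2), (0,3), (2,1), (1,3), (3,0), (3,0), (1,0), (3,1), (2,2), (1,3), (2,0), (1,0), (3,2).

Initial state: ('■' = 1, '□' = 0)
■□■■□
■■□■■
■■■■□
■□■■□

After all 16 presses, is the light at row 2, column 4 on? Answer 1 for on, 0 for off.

step 0: ■□■■□
■■□■■
■■■■□
■□■■□
step 1: ■□■□□
■■■□□
■■■□□
■□■■□
step 2: ■□■□□
■■□□□
■□□■□
■□□■□
step 3: ■□□■■
■■□■□
■□□■□
■□□■□
step 4: ■□□■■
■■■■□
■■■□□
■□■■□
step 5: ■□■□□
■■■□□
■■■□□
■□■■□
step 6: ■□■□□
■□■□□
□□□□□
■■■■□
step 7: ■□■■□
■□□■■
□□□■□
■■■■□
step 8: ■□■■□
■□□■■
■□□■□
□□■■□
step 9: ■□■■□
■□□■■
□□□■□
■■■■□
step 10: □□■■□
□■□■■
■□□■□
■■■■□
step 11: □□■■□
□■□■■
■■□■□
□□□■□
step 12: □□■■□
□■■■■
■□■□□
□□■■□
step 13: □□■□□
□■□□□
■□■■□
□□■■□
step 14: □□■□□
■■□□□
□■■■□
■□■■□
step 15: ■□■□□
□□□□□
■■■■□
■□■■□
step 16: ■□■□□
□□□□□
■■□■□
■■□□□

0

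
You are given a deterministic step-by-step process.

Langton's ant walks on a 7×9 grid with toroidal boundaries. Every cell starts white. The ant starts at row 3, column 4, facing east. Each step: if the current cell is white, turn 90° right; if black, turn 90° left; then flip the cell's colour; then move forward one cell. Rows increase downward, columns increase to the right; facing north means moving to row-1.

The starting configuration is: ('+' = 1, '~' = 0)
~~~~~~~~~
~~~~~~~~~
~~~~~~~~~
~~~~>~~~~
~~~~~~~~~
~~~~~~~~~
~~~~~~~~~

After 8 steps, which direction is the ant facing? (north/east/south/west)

k=0  ~~~~~~~~~
~~~~~~~~~
~~~~~~~~~
~~~~>~~~~
~~~~~~~~~
~~~~~~~~~
~~~~~~~~~
k=1  ~~~~~~~~~
~~~~~~~~~
~~~~~~~~~
~~~~+~~~~
~~~~v~~~~
~~~~~~~~~
~~~~~~~~~
k=2  ~~~~~~~~~
~~~~~~~~~
~~~~~~~~~
~~~~+~~~~
~~~<+~~~~
~~~~~~~~~
~~~~~~~~~
k=3  ~~~~~~~~~
~~~~~~~~~
~~~~~~~~~
~~~^+~~~~
~~~++~~~~
~~~~~~~~~
~~~~~~~~~
k=4  ~~~~~~~~~
~~~~~~~~~
~~~~~~~~~
~~~+>~~~~
~~~++~~~~
~~~~~~~~~
~~~~~~~~~
k=5  ~~~~~~~~~
~~~~~~~~~
~~~~^~~~~
~~~+~~~~~
~~~++~~~~
~~~~~~~~~
~~~~~~~~~
k=6  ~~~~~~~~~
~~~~~~~~~
~~~~+>~~~
~~~+~~~~~
~~~++~~~~
~~~~~~~~~
~~~~~~~~~
k=7  ~~~~~~~~~
~~~~~~~~~
~~~~++~~~
~~~+~v~~~
~~~++~~~~
~~~~~~~~~
~~~~~~~~~
k=8  ~~~~~~~~~
~~~~~~~~~
~~~~++~~~
~~~+<+~~~
~~~++~~~~
~~~~~~~~~
~~~~~~~~~

west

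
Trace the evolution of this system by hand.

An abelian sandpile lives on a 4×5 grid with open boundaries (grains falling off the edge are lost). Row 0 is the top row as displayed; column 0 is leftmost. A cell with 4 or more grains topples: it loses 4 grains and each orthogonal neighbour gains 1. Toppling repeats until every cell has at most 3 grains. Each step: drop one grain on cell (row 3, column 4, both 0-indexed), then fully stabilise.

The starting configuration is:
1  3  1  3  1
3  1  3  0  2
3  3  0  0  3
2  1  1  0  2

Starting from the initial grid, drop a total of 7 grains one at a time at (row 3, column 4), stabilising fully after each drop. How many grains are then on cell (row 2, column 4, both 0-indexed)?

1

t=0: 1  3  1  3  1
3  1  3  0  2
3  3  0  0  3
2  1  1  0  2
t=1: 1  3  1  3  1
3  1  3  0  2
3  3  0  0  3
2  1  1  0  3
t=2: 1  3  1  3  1
3  1  3  0  3
3  3  0  1  0
2  1  1  1  1
t=3: 1  3  1  3  1
3  1  3  0  3
3  3  0  1  0
2  1  1  1  2
t=4: 1  3  1  3  1
3  1  3  0  3
3  3  0  1  0
2  1  1  1  3
t=5: 1  3  1  3  1
3  1  3  0  3
3  3  0  1  1
2  1  1  2  0
t=6: 1  3  1  3  1
3  1  3  0  3
3  3  0  1  1
2  1  1  2  1
t=7: 1  3  1  3  1
3  1  3  0  3
3  3  0  1  1
2  1  1  2  2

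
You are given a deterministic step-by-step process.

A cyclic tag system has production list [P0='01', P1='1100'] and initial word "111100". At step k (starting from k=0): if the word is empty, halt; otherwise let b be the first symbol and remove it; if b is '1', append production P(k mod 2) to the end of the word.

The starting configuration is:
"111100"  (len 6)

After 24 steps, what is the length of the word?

24

step 0: "111100"  (len 6)
step 1: "1110001"  (len 7)
step 2: "1100011100"  (len 10)
step 3: "10001110001"  (len 11)
step 4: "00011100011100"  (len 14)
step 5: "0011100011100"  (len 13)
step 6: "011100011100"  (len 12)
step 7: "11100011100"  (len 11)
step 8: "11000111001100"  (len 14)
step 9: "100011100110001"  (len 15)
step 10: "000111001100011100"  (len 18)
step 11: "00111001100011100"  (len 17)
step 12: "0111001100011100"  (len 16)
step 13: "111001100011100"  (len 15)
step 14: "110011000111001100"  (len 18)
step 15: "1001100011100110001"  (len 19)
step 16: "0011000111001100011100"  (len 22)
step 17: "011000111001100011100"  (len 21)
step 18: "11000111001100011100"  (len 20)
step 19: "100011100110001110001"  (len 21)
step 20: "000111001100011100011100"  (len 24)
step 21: "00111001100011100011100"  (len 23)
step 22: "0111001100011100011100"  (len 22)
step 23: "111001100011100011100"  (len 21)
step 24: "110011000111000111001100"  (len 24)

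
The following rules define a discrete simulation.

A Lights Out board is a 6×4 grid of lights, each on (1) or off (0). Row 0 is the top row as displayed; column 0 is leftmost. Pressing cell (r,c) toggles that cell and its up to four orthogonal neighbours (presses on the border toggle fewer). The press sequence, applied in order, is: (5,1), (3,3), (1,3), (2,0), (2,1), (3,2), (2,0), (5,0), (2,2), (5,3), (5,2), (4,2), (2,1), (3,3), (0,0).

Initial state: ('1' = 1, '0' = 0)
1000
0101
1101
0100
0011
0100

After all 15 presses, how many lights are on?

10

gen 0: 1000
0101
1101
0100
0011
0100
gen 1: 1000
0101
1101
0100
0111
1010
gen 2: 1000
0101
1100
0111
0110
1010
gen 3: 1001
0110
1101
0111
0110
1010
gen 4: 1001
1110
0001
1111
0110
1010
gen 5: 1001
1010
1111
1011
0110
1010
gen 6: 1001
1010
1101
1100
0100
1010
gen 7: 1001
0010
0001
0100
0100
1010
gen 8: 1001
0010
0001
0100
1100
0110
gen 9: 1001
0000
0110
0110
1100
0110
gen 10: 1001
0000
0110
0110
1101
0101
gen 11: 1001
0000
0110
0110
1111
0010
gen 12: 1001
0000
0110
0100
1000
0000
gen 13: 1001
0100
1000
0000
1000
0000
gen 14: 1001
0100
1001
0011
1001
0000
gen 15: 0101
1100
1001
0011
1001
0000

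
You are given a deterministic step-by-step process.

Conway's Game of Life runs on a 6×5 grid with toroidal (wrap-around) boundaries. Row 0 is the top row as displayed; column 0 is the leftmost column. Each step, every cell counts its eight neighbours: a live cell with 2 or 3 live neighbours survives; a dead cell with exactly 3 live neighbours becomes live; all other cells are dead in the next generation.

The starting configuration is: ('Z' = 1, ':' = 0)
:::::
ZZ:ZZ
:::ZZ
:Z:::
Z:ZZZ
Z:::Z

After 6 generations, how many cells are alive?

12

k=0  :::::
ZZ:ZZ
:::ZZ
:Z:::
Z:ZZZ
Z:::Z
k=1  :Z:Z:
Z:ZZ:
:Z:Z:
:Z:::
::ZZ:
ZZ:::
k=2  :::Z:
Z::Z:
ZZ:ZZ
:Z:Z:
Z:Z::
ZZ:ZZ
k=3  :Z:Z:
ZZ:Z:
:Z:Z:
:::Z:
:::::
ZZ:Z:
k=4  :::Z:
ZZ:Z:
ZZ:Z:
::Z::
::Z:Z
ZZ::Z
k=5  :::Z:
ZZ:Z:
Z::Z:
Z:Z:Z
::Z:Z
ZZZ:Z
k=6  :::Z:
ZZ:Z:
:::Z:
Z:Z::
::Z::
ZZZ:Z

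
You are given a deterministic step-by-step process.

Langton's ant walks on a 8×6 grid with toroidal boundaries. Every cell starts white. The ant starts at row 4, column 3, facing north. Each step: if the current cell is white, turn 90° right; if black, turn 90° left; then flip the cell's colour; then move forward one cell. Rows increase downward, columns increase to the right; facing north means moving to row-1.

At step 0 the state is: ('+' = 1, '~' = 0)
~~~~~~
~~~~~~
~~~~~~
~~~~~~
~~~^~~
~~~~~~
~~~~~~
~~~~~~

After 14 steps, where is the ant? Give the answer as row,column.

k=0  ~~~~~~
~~~~~~
~~~~~~
~~~~~~
~~~^~~
~~~~~~
~~~~~~
~~~~~~
k=1  ~~~~~~
~~~~~~
~~~~~~
~~~~~~
~~~+>~
~~~~~~
~~~~~~
~~~~~~
k=2  ~~~~~~
~~~~~~
~~~~~~
~~~~~~
~~~++~
~~~~v~
~~~~~~
~~~~~~
k=3  ~~~~~~
~~~~~~
~~~~~~
~~~~~~
~~~++~
~~~<+~
~~~~~~
~~~~~~
k=4  ~~~~~~
~~~~~~
~~~~~~
~~~~~~
~~~^+~
~~~++~
~~~~~~
~~~~~~
k=5  ~~~~~~
~~~~~~
~~~~~~
~~~~~~
~~<~+~
~~~++~
~~~~~~
~~~~~~
k=6  ~~~~~~
~~~~~~
~~~~~~
~~^~~~
~~+~+~
~~~++~
~~~~~~
~~~~~~
k=7  ~~~~~~
~~~~~~
~~~~~~
~~+>~~
~~+~+~
~~~++~
~~~~~~
~~~~~~
k=8  ~~~~~~
~~~~~~
~~~~~~
~~++~~
~~+v+~
~~~++~
~~~~~~
~~~~~~
k=9  ~~~~~~
~~~~~~
~~~~~~
~~++~~
~~<++~
~~~++~
~~~~~~
~~~~~~
k=10  ~~~~~~
~~~~~~
~~~~~~
~~++~~
~~~++~
~~v++~
~~~~~~
~~~~~~
k=11  ~~~~~~
~~~~~~
~~~~~~
~~++~~
~~~++~
~<+++~
~~~~~~
~~~~~~
k=12  ~~~~~~
~~~~~~
~~~~~~
~~++~~
~^~++~
~++++~
~~~~~~
~~~~~~
k=13  ~~~~~~
~~~~~~
~~~~~~
~~++~~
~+>++~
~++++~
~~~~~~
~~~~~~
k=14  ~~~~~~
~~~~~~
~~~~~~
~~++~~
~++++~
~+v++~
~~~~~~
~~~~~~

5,2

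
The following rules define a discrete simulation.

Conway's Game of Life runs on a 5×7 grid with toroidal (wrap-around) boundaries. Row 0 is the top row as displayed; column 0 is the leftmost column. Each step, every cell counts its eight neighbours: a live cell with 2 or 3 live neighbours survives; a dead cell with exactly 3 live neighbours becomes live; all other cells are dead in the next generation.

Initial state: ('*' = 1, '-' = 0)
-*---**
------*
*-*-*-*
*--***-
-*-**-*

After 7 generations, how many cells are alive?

0) -*---**
------*
*-*-*-*
*--***-
-*-**-*
1) --*-*-*
-*-----
**--*--
-------
-*-*---
2) ****---
-***-*-
**-----
***----
--**---
3) *------
---**-*
---*--*
*--*---
-------
4) -------
*--****
*-**-**
-------
-------
5) ----***
****---
****---
------*
-------
6) *******
-----*-
---*--*
***----
------*
7) *****--
-*-----
***---*
***---*
----*--

15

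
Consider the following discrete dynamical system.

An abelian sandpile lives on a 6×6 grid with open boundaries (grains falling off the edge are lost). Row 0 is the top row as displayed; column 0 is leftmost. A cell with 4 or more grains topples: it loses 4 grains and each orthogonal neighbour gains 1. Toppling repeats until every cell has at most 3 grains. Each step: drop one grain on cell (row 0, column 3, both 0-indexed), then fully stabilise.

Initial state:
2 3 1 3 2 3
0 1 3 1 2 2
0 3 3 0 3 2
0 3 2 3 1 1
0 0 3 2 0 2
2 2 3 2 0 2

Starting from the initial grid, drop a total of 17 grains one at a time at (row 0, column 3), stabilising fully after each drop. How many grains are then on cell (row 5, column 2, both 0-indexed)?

[0] 2 3 1 3 2 3
0 1 3 1 2 2
0 3 3 0 3 2
0 3 2 3 1 1
0 0 3 2 0 2
2 2 3 2 0 2
[1] 2 3 2 0 3 3
0 1 3 2 2 2
0 3 3 0 3 2
0 3 2 3 1 1
0 0 3 2 0 2
2 2 3 2 0 2
[2] 2 3 2 1 3 3
0 1 3 2 2 2
0 3 3 0 3 2
0 3 2 3 1 1
0 0 3 2 0 2
2 2 3 2 0 2
[3] 2 3 2 2 3 3
0 1 3 2 2 2
0 3 3 0 3 2
0 3 2 3 1 1
0 0 3 2 0 2
2 2 3 2 0 2
[4] 2 3 2 3 3 3
0 1 3 2 2 2
0 3 3 0 3 2
0 3 2 3 1 1
0 0 3 2 0 2
2 2 3 2 0 2
[5] 2 3 3 1 1 0
0 1 3 3 3 3
0 3 3 0 3 2
0 3 2 3 1 1
0 0 3 2 0 2
2 2 3 2 0 2
[6] 2 3 3 2 1 0
0 1 3 3 3 3
0 3 3 0 3 2
0 3 2 3 1 1
0 0 3 2 0 2
2 2 3 2 0 2
[7] 2 3 3 3 1 0
0 1 3 3 3 3
0 3 3 0 3 2
0 3 2 3 1 1
0 0 3 2 0 2
2 2 3 2 0 2
[8] 3 1 2 2 3 1
1 0 3 3 2 1
1 2 3 0 2 0
1 1 2 2 3 2
0 2 2 1 1 2
2 3 1 0 1 2
[9] 3 1 2 3 3 1
1 0 3 3 2 1
1 2 3 0 2 0
1 1 2 2 3 2
0 2 2 1 1 2
2 3 1 0 1 2
[10] 3 2 0 3 1 2
1 1 2 2 0 2
1 3 0 2 3 0
1 1 3 2 3 2
0 2 2 1 1 2
2 3 1 0 1 2
[11] 3 2 1 0 2 2
1 1 2 3 0 2
1 3 0 2 3 0
1 1 3 2 3 2
0 2 2 1 1 2
2 3 1 0 1 2
[12] 3 2 1 1 2 2
1 1 2 3 0 2
1 3 0 2 3 0
1 1 3 2 3 2
0 2 2 1 1 2
2 3 1 0 1 2
[13] 3 2 1 2 2 2
1 1 2 3 0 2
1 3 0 2 3 0
1 1 3 2 3 2
0 2 2 1 1 2
2 3 1 0 1 2
[14] 3 2 1 3 2 2
1 1 2 3 0 2
1 3 0 2 3 0
1 1 3 2 3 2
0 2 2 1 1 2
2 3 1 0 1 2
[15] 3 2 2 1 3 2
1 1 3 0 1 2
1 3 0 3 3 0
1 1 3 2 3 2
0 2 2 1 1 2
2 3 1 0 1 2
[16] 3 2 2 2 3 2
1 1 3 0 1 2
1 3 0 3 3 0
1 1 3 2 3 2
0 2 2 1 1 2
2 3 1 0 1 2
[17] 3 2 2 3 3 2
1 1 3 0 1 2
1 3 0 3 3 0
1 1 3 2 3 2
0 2 2 1 1 2
2 3 1 0 1 2

1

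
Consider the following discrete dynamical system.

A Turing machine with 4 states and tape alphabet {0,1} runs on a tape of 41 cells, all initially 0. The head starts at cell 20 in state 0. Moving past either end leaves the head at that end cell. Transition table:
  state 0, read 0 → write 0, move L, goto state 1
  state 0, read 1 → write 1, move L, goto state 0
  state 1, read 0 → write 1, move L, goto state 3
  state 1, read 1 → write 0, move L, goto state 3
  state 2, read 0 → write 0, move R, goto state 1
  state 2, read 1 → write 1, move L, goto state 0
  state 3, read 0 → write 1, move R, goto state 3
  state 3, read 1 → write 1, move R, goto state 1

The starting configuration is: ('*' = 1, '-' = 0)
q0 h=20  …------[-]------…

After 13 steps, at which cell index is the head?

19

[0] q0 h=20  …------[-]------…
[1] q1 h=19  …------[-]------…
[2] q3 h=18  …------[-]*-----…
[3] q3 h=19  …-----*[*]------…
[4] q1 h=20  …----**[-]------…
[5] q3 h=19  …-----*[*]*-----…
[6] q1 h=20  …----**[*]------…
[7] q3 h=19  …-----*[*]------…
[8] q1 h=20  …----**[-]------…
[9] q3 h=19  …-----*[*]*-----…
[10] q1 h=20  …----**[*]------…
[11] q3 h=19  …-----*[*]------…
[12] q1 h=20  …----**[-]------…
[13] q3 h=19  …-----*[*]*-----…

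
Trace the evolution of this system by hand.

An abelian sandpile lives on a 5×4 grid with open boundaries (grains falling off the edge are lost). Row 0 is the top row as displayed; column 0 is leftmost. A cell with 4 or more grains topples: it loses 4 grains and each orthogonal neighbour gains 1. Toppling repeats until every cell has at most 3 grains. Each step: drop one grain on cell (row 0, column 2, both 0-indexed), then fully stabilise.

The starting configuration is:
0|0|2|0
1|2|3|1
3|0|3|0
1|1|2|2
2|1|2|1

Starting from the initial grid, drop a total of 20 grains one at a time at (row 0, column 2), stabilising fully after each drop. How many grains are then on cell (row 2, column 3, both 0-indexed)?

k=0  0|0|2|0
1|2|3|1
3|0|3|0
1|1|2|2
2|1|2|1
k=1  0|0|3|0
1|2|3|1
3|0|3|0
1|1|2|2
2|1|2|1
k=2  0|1|1|1
1|3|1|2
3|1|0|1
1|1|3|2
2|1|2|1
k=3  0|1|2|1
1|3|1|2
3|1|0|1
1|1|3|2
2|1|2|1
k=4  0|1|3|1
1|3|1|2
3|1|0|1
1|1|3|2
2|1|2|1
k=5  0|2|0|2
1|3|2|2
3|1|0|1
1|1|3|2
2|1|2|1
k=6  0|2|1|2
1|3|2|2
3|1|0|1
1|1|3|2
2|1|2|1
k=7  0|2|2|2
1|3|2|2
3|1|0|1
1|1|3|2
2|1|2|1
k=8  0|2|3|2
1|3|2|2
3|1|0|1
1|1|3|2
2|1|2|1
k=9  0|3|0|3
1|3|3|2
3|1|0|1
1|1|3|2
2|1|2|1
k=10  0|3|1|3
1|3|3|2
3|1|0|1
1|1|3|2
2|1|2|1
k=11  0|3|2|3
1|3|3|2
3|1|0|1
1|1|3|2
2|1|2|1
k=12  0|3|3|3
1|3|3|2
3|1|0|1
1|1|3|2
2|1|2|1
k=13  1|1|3|1
2|1|2|0
3|2|1|2
1|1|3|2
2|1|2|1
k=14  1|2|0|2
2|1|3|0
3|2|1|2
1|1|3|2
2|1|2|1
k=15  1|2|1|2
2|1|3|0
3|2|1|2
1|1|3|2
2|1|2|1
k=16  1|2|2|2
2|1|3|0
3|2|1|2
1|1|3|2
2|1|2|1
k=17  1|2|3|2
2|1|3|0
3|2|1|2
1|1|3|2
2|1|2|1
k=18  1|3|1|3
2|2|0|1
3|2|2|2
1|1|3|2
2|1|2|1
k=19  1|3|2|3
2|2|0|1
3|2|2|2
1|1|3|2
2|1|2|1
k=20  1|3|3|3
2|2|0|1
3|2|2|2
1|1|3|2
2|1|2|1

2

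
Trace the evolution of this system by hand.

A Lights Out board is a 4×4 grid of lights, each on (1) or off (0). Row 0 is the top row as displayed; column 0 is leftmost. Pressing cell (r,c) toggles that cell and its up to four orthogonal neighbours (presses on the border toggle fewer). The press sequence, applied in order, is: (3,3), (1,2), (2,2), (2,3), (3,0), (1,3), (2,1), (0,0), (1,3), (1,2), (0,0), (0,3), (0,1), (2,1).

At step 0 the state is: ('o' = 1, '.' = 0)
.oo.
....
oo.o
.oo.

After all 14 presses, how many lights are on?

t=0: .oo.
....
oo.o
.oo.
t=1: .oo.
....
oo..
.o.o
t=2: .o..
.ooo
ooo.
.o.o
t=3: .o..
.o.o
o..o
.ooo
t=4: .o..
.o..
o.o.
.oo.
t=5: .o..
.o..
..o.
o.o.
t=6: .o.o
.ooo
..oo
o.o.
t=7: .o.o
..oo
oo.o
ooo.
t=8: o..o
o.oo
oo.o
ooo.
t=9: o...
o...
oo..
ooo.
t=10: o.o.
oooo
ooo.
ooo.
t=11: .oo.
.ooo
ooo.
ooo.
t=12: .o.o
.oo.
ooo.
ooo.
t=13: o.oo
..o.
ooo.
ooo.
t=14: o.oo
.oo.
....
o.o.

7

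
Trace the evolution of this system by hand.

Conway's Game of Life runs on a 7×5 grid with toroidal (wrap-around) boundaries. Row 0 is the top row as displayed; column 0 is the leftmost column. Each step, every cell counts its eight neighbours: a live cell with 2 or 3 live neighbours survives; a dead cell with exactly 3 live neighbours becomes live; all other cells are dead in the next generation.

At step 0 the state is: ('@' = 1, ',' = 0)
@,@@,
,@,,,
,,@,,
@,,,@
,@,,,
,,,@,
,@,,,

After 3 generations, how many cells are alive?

11

t=0: @,@@,
,@,,,
,,@,,
@,,,@
,@,,,
,,,@,
,@,,,
t=1: @,@,,
,@,@,
@@,,,
@@,,,
@,,,@
,,@,,
,@,@@
t=2: @,,,,
,,,,@
,,,,@
,,,,,
@,,,@
,@@,,
@@,@@
t=3: ,@,@,
@,,,@
,,,,,
@,,,@
@@,,,
,,@,,
,,,@@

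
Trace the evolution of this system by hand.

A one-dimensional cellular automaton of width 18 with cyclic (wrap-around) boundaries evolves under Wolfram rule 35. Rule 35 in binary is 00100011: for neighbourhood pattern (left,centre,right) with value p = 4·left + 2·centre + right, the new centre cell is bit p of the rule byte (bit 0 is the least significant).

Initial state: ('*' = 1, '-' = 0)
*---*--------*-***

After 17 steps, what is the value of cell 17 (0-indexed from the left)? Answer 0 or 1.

0) *---*--------*-***
1) --**--*******-*---
2) **---*-------*--**
3) ---**--******--*--
4) ***---*-------*--*
5) ----**--******--*-
6) ****---*-------*--
7) -----**--******--*
8) -****---*-------*-
9) *-----**--******--
10) --****---*-------*
11) -*-----**--******-
12) *--****---*-------
13) --*-----**--******
14) -*--****---*------
15) *--*-----**--*****
16) --*--****---*-----
17) **--*-----**--****

1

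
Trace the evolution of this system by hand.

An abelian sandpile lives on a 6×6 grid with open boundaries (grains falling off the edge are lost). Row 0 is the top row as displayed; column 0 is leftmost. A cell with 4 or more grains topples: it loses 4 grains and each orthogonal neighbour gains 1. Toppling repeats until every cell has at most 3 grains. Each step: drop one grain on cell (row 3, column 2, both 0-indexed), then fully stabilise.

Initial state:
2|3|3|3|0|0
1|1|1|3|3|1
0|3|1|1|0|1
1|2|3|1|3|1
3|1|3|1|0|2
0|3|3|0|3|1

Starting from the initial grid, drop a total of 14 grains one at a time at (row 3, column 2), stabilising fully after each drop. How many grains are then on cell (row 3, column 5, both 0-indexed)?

2

[0] 2|3|3|3|0|0
1|1|1|3|3|1
0|3|1|1|0|1
1|2|3|1|3|1
3|1|3|1|0|2
0|3|3|0|3|1
[1] 2|3|3|3|0|0
1|1|1|3|3|1
0|3|2|1|0|1
1|3|1|2|3|1
3|3|1|2|0|2
1|0|1|1|3|1
[2] 2|3|3|3|0|0
1|1|1|3|3|1
0|3|2|1|0|1
1|3|2|2|3|1
3|3|1|2|0|2
1|0|1|1|3|1
[3] 2|3|3|3|0|0
1|1|1|3|3|1
0|3|2|1|0|1
1|3|3|2|3|1
3|3|1|2|0|2
1|0|1|1|3|1
[4] 2|3|3|3|0|0
1|2|2|3|3|1
1|1|0|2|0|1
3|2|2|3|3|1
0|1|3|2|0|2
2|1|1|1|3|1
[5] 2|3|3|3|0|0
1|2|2|3|3|1
1|1|0|2|0|1
3|2|3|3|3|1
0|1|3|2|0|2
2|1|1|1|3|1
[6] 2|3|3|3|0|0
1|2|2|3|3|1
1|1|1|3|1|1
3|3|2|2|0|2
0|2|1|0|2|2
2|1|2|2|3|1
[7] 2|3|3|3|0|0
1|2|2|3|3|1
1|1|1|3|1|1
3|3|3|2|0|2
0|2|1|0|2|2
2|1|2|2|3|1
[8] 2|3|3|3|0|0
1|2|2|3|3|1
2|2|2|3|1|1
0|1|1|3|0|2
1|3|2|0|2|2
2|1|2|2|3|1
[9] 2|3|3|3|0|0
1|2|2|3|3|1
2|2|2|3|1|1
0|1|2|3|0|2
1|3|2|0|2|2
2|1|2|2|3|1
[10] 2|3|3|3|0|0
1|2|2|3|3|1
2|2|2|3|1|1
0|1|3|3|0|2
1|3|2|0|2|2
2|1|2|2|3|1
[11] 3|1|2|1|2|0
2|1|2|3|0|2
3|0|2|2|3|1
0|3|2|1|1|2
1|3|3|1|2|2
2|1|2|2|3|1
[12] 3|1|2|1|2|0
2|1|2|3|0|2
3|0|2|2|3|1
0|3|3|1|1|2
1|3|3|1|2|2
2|1|2|2|3|1
[13] 3|1|2|1|2|0
2|1|2|3|0|2
3|1|3|2|3|1
1|1|2|2|1|2
2|1|1|2|2|2
2|2|3|2|3|1
[14] 3|1|2|1|2|0
2|1|2|3|0|2
3|1|3|2|3|1
1|1|3|2|1|2
2|1|1|2|2|2
2|2|3|2|3|1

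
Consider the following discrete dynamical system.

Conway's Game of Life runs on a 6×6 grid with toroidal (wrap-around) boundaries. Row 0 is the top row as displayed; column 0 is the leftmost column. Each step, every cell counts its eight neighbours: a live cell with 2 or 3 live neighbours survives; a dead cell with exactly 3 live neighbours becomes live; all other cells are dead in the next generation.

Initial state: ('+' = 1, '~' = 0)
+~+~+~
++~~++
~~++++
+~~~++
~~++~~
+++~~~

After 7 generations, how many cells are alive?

5

step 0: +~+~+~
++~~++
~~++++
+~~~++
~~++~~
+++~~~
step 1: ~~+~+~
~~~~~~
~~+~~~
++~~~~
~~+++~
+~~~~+
step 2: ~~~~~+
~~~+~~
~+~~~~
~+~~~~
~~+++~
~++~~+
step 3: +~+~+~
~~~~~~
~~+~~~
~+~+~~
+~~++~
+++~~+
step 4: +~++~~
~+~+~~
~~+~~~
~+~++~
~~~++~
~~+~~~
step 5: ~~~+~~
~+~+~~
~+~~+~
~~~~+~
~~~~+~
~++~+~
step 6: ~+~++~
~~~++~
~~+++~
~~~+++
~~~~++
~~+~+~
step 7: ~~~~~+
~~~~~+
~~+~~~
~~+~~~
~~~~~~
~~+~~~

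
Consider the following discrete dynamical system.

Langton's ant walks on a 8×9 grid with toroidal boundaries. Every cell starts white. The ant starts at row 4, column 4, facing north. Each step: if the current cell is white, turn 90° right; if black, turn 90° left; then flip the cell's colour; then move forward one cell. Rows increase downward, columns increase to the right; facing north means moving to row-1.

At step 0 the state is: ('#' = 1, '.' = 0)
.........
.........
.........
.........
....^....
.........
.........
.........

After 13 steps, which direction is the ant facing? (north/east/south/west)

0) .........
.........
.........
.........
....^....
.........
.........
.........
1) .........
.........
.........
.........
....#>...
.........
.........
.........
2) .........
.........
.........
.........
....##...
.....v...
.........
.........
3) .........
.........
.........
.........
....##...
....<#...
.........
.........
4) .........
.........
.........
.........
....^#...
....##...
.........
.........
5) .........
.........
.........
.........
...<.#...
....##...
.........
.........
6) .........
.........
.........
...^.....
...#.#...
....##...
.........
.........
7) .........
.........
.........
...#>....
...#.#...
....##...
.........
.........
8) .........
.........
.........
...##....
...#v#...
....##...
.........
.........
9) .........
.........
.........
...##....
...<##...
....##...
.........
.........
10) .........
.........
.........
...##....
....##...
...v##...
.........
.........
11) .........
.........
.........
...##....
....##...
..<###...
.........
.........
12) .........
.........
.........
...##....
..^.##...
..####...
.........
.........
13) .........
.........
.........
...##....
..#>##...
..####...
.........
.........

east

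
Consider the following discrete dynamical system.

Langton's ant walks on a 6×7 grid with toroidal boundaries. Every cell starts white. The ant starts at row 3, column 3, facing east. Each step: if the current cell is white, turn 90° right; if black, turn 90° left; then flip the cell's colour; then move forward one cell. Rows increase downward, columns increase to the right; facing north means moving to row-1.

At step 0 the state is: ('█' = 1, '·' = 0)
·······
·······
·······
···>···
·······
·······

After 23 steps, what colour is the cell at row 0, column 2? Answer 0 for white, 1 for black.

gen 0: ·······
·······
·······
···>···
·······
·······
gen 1: ·······
·······
·······
···█···
···v···
·······
gen 2: ·······
·······
·······
···█···
··<█···
·······
gen 3: ·······
·······
·······
··^█···
··██···
·······
gen 4: ·······
·······
·······
··█>···
··██···
·······
gen 5: ·······
·······
···^···
··█····
··██···
·······
gen 6: ·······
·······
···█>··
··█····
··██···
·······
gen 7: ·······
·······
···██··
··█·v··
··██···
·······
gen 8: ·······
·······
···██··
··█<█··
··██···
·······
gen 9: ·······
·······
···^█··
··███··
··██···
·······
gen 10: ·······
·······
··<·█··
··███··
··██···
·······
gen 11: ·······
··^····
··█·█··
··███··
··██···
·······
gen 12: ·······
··█>···
··█·█··
··███··
··██···
·······
gen 13: ·······
··██···
··█v█··
··███··
··██···
·······
gen 14: ·······
··██···
··<██··
··███··
··██···
·······
gen 15: ·······
··██···
···██··
··v██··
··██···
·······
gen 16: ·······
··██···
···██··
···>█··
··██···
·······
gen 17: ·······
··██···
···^█··
····█··
··██···
·······
gen 18: ·······
··██···
··<·█··
····█··
··██···
·······
gen 19: ·······
··^█···
··█·█··
····█··
··██···
·······
gen 20: ·······
·<·█···
··█·█··
····█··
··██···
·······
gen 21: ·^·····
·█·█···
··█·█··
····█··
··██···
·······
gen 22: ·█>····
·█·█···
··█·█··
····█··
··██···
·······
gen 23: ·██····
·█v█···
··█·█··
····█··
··██···
·······

1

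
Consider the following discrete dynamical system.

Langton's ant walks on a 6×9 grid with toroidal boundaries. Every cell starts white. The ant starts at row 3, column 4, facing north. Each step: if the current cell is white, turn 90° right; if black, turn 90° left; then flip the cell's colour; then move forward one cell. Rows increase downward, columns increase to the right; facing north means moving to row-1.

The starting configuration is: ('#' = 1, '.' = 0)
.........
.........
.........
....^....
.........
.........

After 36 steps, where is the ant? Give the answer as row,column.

1,4

t=0: .........
.........
.........
....^....
.........
.........
t=1: .........
.........
.........
....#>...
.........
.........
t=2: .........
.........
.........
....##...
.....v...
.........
t=3: .........
.........
.........
....##...
....<#...
.........
t=4: .........
.........
.........
....^#...
....##...
.........
t=5: .........
.........
.........
...<.#...
....##...
.........
t=6: .........
.........
...^.....
...#.#...
....##...
.........
t=7: .........
.........
...#>....
...#.#...
....##...
.........
t=8: .........
.........
...##....
...#v#...
....##...
.........
t=9: .........
.........
...##....
...<##...
....##...
.........
t=10: .........
.........
...##....
....##...
...v##...
.........
t=11: .........
.........
...##....
....##...
..<###...
.........
t=12: .........
.........
...##....
..^.##...
..####...
.........
t=13: .........
.........
...##....
..#>##...
..####...
.........
t=14: .........
.........
...##....
..####...
..#v##...
.........
t=15: .........
.........
...##....
..####...
..#.>#...
.........
t=16: .........
.........
...##....
..##^#...
..#..#...
.........
t=17: .........
.........
...##....
..#<.#...
..#..#...
.........
t=18: .........
.........
...##....
..#..#...
..#v.#...
.........
t=19: .........
.........
...##....
..#..#...
..<#.#...
.........
t=20: .........
.........
...##....
..#..#...
...#.#...
..v......
t=21: .........
.........
...##....
..#..#...
...#.#...
.<#......
t=22: .........
.........
...##....
..#..#...
.^.#.#...
.##......
t=23: .........
.........
...##....
..#..#...
.#>#.#...
.##......
t=24: .........
.........
...##....
..#..#...
.###.#...
.#v......
t=25: .........
.........
...##....
..#..#...
.###.#...
.#.>.....
t=26: ...v.....
.........
...##....
..#..#...
.###.#...
.#.#.....
t=27: ..<#.....
.........
...##....
..#..#...
.###.#...
.#.#.....
t=28: ..##.....
.........
...##....
..#..#...
.###.#...
.#^#.....
t=29: ..##.....
.........
...##....
..#..#...
.###.#...
.##>.....
t=30: ..##.....
.........
...##....
..#..#...
.##^.#...
.##......
t=31: ..##.....
.........
...##....
..#..#...
.#<..#...
.##......
t=32: ..##.....
.........
...##....
..#..#...
.#...#...
.#v......
t=33: ..##.....
.........
...##....
..#..#...
.#...#...
.#.>.....
t=34: ..#v.....
.........
...##....
..#..#...
.#...#...
.#.#.....
t=35: ..#.>....
.........
...##....
..#..#...
.#...#...
.#.#.....
t=36: ..#.#....
....v....
...##....
..#..#...
.#...#...
.#.#.....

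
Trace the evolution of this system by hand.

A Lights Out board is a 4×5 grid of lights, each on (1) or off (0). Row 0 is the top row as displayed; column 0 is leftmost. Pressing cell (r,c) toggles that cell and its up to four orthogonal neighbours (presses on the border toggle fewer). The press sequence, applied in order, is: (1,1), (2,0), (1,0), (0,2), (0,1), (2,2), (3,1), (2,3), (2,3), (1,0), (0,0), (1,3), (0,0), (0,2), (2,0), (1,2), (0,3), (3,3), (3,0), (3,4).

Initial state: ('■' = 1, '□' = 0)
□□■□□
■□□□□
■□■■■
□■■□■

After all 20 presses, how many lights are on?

9

gen 0: □□■□□
■□□□□
■□■■■
□■■□■
gen 1: □■■□□
□■■□□
■■■■■
□■■□■
gen 2: □■■□□
■■■□□
□□■■■
■■■□■
gen 3: ■■■□□
□□■□□
■□■■■
■■■□■
gen 4: ■□□■□
□□□□□
■□■■■
■■■□■
gen 5: □■■■□
□■□□□
■□■■■
■■■□■
gen 6: □■■■□
□■■□□
■■□□■
■■□□■
gen 7: □■■■□
□■■□□
■□□□■
□□■□■
gen 8: □■■■□
□■■■□
■□■■□
□□■■■
gen 9: □■■■□
□■■□□
■□□□■
□□■□■
gen 10: ■■■■□
■□■□□
□□□□■
□□■□■
gen 11: □□■■□
□□■□□
□□□□■
□□■□■
gen 12: □□■□□
□□□■■
□□□■■
□□■□■
gen 13: ■■■□□
■□□■■
□□□■■
□□■□■
gen 14: ■□□■□
■□■■■
□□□■■
□□■□■
gen 15: ■□□■□
□□■■■
■■□■■
■□■□■
gen 16: ■□■■□
□■□□■
■■■■■
■□■□■
gen 17: ■□□□■
□■□■■
■■■■■
■□■□■
gen 18: ■□□□■
□■□■■
■■■□■
■□□■□
gen 19: ■□□□■
□■□■■
□■■□■
□■□■□
gen 20: ■□□□■
□■□■■
□■■□□
□■□□■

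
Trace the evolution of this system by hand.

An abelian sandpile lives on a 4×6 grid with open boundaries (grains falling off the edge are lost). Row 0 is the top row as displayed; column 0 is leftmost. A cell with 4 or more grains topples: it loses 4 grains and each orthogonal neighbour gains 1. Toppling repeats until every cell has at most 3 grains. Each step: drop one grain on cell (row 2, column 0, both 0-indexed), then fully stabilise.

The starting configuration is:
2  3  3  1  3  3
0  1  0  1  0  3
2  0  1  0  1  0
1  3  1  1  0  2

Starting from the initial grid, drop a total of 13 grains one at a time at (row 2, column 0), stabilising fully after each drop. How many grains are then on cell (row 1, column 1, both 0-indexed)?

3

t=0: 2  3  3  1  3  3
0  1  0  1  0  3
2  0  1  0  1  0
1  3  1  1  0  2
t=1: 2  3  3  1  3  3
0  1  0  1  0  3
3  0  1  0  1  0
1  3  1  1  0  2
t=2: 2  3  3  1  3  3
1  1  0  1  0  3
0  1  1  0  1  0
2  3  1  1  0  2
t=3: 2  3  3  1  3  3
1  1  0  1  0  3
1  1  1  0  1  0
2  3  1  1  0  2
t=4: 2  3  3  1  3  3
1  1  0  1  0  3
2  1  1  0  1  0
2  3  1  1  0  2
t=5: 2  3  3  1  3  3
1  1  0  1  0  3
3  1  1  0  1  0
2  3  1  1  0  2
t=6: 2  3  3  1  3  3
2  1  0  1  0  3
0  2  1  0  1  0
3  3  1  1  0  2
t=7: 2  3  3  1  3  3
2  1  0  1  0  3
1  2  1  0  1  0
3  3  1  1  0  2
t=8: 2  3  3  1  3  3
2  1  0  1  0  3
2  2  1  0  1  0
3  3  1  1  0  2
t=9: 2  3  3  1  3  3
2  1  0  1  0  3
3  2  1  0  1  0
3  3  1  1  0  2
t=10: 2  3  3  1  3  3
3  2  0  1  0  3
2  0  2  0  1  0
1  1  2  1  0  2
t=11: 2  3  3  1  3  3
3  2  0  1  0  3
3  0  2  0  1  0
1  1  2  1  0  2
t=12: 3  3  3  1  3  3
0  3  0  1  0  3
1  1  2  0  1  0
2  1  2  1  0  2
t=13: 3  3  3  1  3  3
0  3  0  1  0  3
2  1  2  0  1  0
2  1  2  1  0  2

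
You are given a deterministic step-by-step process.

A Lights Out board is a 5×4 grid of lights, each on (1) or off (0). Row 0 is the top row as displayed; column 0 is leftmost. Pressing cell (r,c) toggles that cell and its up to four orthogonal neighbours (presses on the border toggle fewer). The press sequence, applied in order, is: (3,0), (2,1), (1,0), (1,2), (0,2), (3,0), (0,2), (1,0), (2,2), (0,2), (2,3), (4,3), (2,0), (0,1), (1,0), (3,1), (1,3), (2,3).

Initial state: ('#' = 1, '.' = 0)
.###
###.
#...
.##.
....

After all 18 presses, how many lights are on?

12

step 0: .###
###.
#...
.##.
....
step 1: .###
###.
....
#.#.
#...
step 2: .###
#.#.
###.
###.
#...
step 3: ####
.##.
.##.
###.
#...
step 4: ##.#
...#
.#..
###.
#...
step 5: #.#.
..##
.#..
###.
#...
step 6: #.#.
..##
##..
..#.
....
step 7: ##.#
...#
##..
..#.
....
step 8: .#.#
##.#
.#..
..#.
....
step 9: .#.#
####
..##
....
....
step 10: ..#.
##.#
..##
....
....
step 11: ..#.
##..
....
...#
....
step 12: ..#.
##..
....
....
..##
step 13: ..#.
.#..
##..
#...
..##
step 14: ##..
....
##..
#...
..##
step 15: .#..
##..
.#..
#...
..##
step 16: .#..
##..
....
.##.
.###
step 17: .#.#
####
...#
.##.
.###
step 18: .#.#
###.
..#.
.###
.###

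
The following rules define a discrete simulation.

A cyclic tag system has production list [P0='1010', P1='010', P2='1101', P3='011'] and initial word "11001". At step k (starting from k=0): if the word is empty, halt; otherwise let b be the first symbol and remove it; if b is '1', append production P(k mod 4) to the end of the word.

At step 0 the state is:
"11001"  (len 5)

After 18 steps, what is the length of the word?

step 0: "11001"  (len 5)
step 1: "10011010"  (len 8)
step 2: "0011010010"  (len 10)
step 3: "011010010"  (len 9)
step 4: "11010010"  (len 8)
step 5: "10100101010"  (len 11)
step 6: "0100101010010"  (len 13)
step 7: "100101010010"  (len 12)
step 8: "00101010010011"  (len 14)
step 9: "0101010010011"  (len 13)
step 10: "101010010011"  (len 12)
step 11: "010100100111101"  (len 15)
step 12: "10100100111101"  (len 14)
step 13: "01001001111011010"  (len 17)
step 14: "1001001111011010"  (len 16)
step 15: "0010011110110101101"  (len 19)
step 16: "010011110110101101"  (len 18)
step 17: "10011110110101101"  (len 17)
step 18: "0011110110101101010"  (len 19)

19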